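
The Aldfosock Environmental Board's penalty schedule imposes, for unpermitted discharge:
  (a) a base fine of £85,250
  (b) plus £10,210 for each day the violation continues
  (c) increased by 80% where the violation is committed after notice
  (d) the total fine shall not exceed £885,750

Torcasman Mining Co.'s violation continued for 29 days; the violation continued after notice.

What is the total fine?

Per-day component: 29 × £10,210 = £296,090
Base plus per-day: £85,250 + £296,090 = £381,340
Enhancement: 80% of £381,340 = £305,072
Enhanced fine: £381,340 + £305,072 = £686,412
Cap at £885,750: £686,412 is within the cap, no reduction.

Civil penalty: £686,412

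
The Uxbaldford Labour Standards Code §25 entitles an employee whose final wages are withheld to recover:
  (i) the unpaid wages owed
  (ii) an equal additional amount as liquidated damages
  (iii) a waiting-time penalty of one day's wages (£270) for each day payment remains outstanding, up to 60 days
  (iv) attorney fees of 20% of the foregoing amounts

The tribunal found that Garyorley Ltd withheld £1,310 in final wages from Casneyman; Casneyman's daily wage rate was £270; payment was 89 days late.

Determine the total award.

Liquidated damages (equal amount): £1,310
Penalty days: min(89, 60) = 60
Waiting-time penalty: 60 × £270 = £16,200
Subtotal: £1,310 + £1,310 + £16,200 = £18,820
Attorney fees: 20% of £18,820 = £3,764
Total award: £18,820 + £3,764 = £22,584

£22,584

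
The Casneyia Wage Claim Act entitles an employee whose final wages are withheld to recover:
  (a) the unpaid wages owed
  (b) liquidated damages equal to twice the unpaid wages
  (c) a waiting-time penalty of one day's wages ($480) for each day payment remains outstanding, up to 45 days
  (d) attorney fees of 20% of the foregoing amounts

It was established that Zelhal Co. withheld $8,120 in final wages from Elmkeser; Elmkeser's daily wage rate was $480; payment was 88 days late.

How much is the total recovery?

Total award: $55,152

Doubled: 2 × $8,120 = $16,240
Penalty days: min(88, 45) = 45
Waiting-time penalty: 45 × $480 = $21,600
Subtotal: $8,120 + $16,240 + $21,600 = $45,960
Attorney fees: 20% of $45,960 = $9,192
Total award: $45,960 + $9,192 = $55,152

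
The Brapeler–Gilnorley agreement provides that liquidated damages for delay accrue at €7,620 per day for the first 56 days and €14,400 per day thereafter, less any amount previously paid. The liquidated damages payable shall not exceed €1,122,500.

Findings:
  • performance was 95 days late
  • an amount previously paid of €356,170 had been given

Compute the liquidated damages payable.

First 56 days: 56 × €7,620 = €426,720
Remaining days: (95 − 56) × €14,400 = €561,600
Accrued per-day damages: €426,720 + €561,600 = €988,320
Less amount previously paid: €988,320 − €356,170 = €632,150
Cap at €1,122,500: €632,150 is within the cap, no reduction.

€632,150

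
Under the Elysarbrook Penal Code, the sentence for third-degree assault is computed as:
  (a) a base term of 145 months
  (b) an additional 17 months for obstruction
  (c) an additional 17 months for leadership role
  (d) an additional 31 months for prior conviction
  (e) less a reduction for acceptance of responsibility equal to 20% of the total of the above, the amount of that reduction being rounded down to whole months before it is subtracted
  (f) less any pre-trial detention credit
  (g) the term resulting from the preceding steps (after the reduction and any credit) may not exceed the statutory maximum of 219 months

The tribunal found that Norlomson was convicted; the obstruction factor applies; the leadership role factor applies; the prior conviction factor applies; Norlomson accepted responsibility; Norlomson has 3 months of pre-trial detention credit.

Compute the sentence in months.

165 months

Obstruction enhancement: +17 months
Leadership role enhancement: +17 months
Prior conviction enhancement: +31 months
Adjusted term: 145 months + 17 months + 17 months + 31 months = 210 months
Acceptance of responsibility reduction: 20% of 210 months = 42 months (rounded down)
After reduction: 210 − 42 = 168 months
Less pre-trial detention credit: 168 months − 3 months = 165 months
Cap at 219 months: 165 months is within the cap, no reduction.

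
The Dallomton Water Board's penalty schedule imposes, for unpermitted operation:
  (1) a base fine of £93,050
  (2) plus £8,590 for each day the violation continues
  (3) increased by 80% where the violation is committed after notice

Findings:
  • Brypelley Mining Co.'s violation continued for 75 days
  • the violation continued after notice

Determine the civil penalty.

£1,327,140

Per-day component: 75 × £8,590 = £644,250
Base plus per-day: £93,050 + £644,250 = £737,300
Enhancement: 80% of £737,300 = £589,840
Enhanced fine: £737,300 + £589,840 = £1,327,140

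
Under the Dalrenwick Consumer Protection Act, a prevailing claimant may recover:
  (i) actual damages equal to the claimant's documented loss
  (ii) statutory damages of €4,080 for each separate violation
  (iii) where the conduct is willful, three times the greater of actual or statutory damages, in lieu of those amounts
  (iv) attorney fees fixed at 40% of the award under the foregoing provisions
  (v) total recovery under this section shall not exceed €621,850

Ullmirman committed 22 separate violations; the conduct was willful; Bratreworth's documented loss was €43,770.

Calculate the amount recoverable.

€376,992

Statutory damages: 22 × €4,080 = €89,760
Greater of actual damages (€43,770) or statutory damages (€89,760): €89,760
Trebled: 3 × €89,760 = €269,280
Attorney fees: 40% of €269,280 = €107,712
Total before cap: €269,280 + €107,712 = €376,992
Cap at €621,850: €376,992 is within the cap, no reduction.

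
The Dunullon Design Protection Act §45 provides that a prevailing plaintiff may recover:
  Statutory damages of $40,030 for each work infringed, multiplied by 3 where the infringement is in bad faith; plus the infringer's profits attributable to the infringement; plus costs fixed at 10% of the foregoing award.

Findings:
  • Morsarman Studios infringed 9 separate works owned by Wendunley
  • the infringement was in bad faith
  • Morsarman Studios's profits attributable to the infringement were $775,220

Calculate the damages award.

Statutory damages: 9 × $40,030 = $360,270
Trebled: 3 × $360,270 = $1,080,810
Combined award: $1,080,810 + $775,220 = $1,856,030
Costs: 10% of $1,856,030 = $185,603
Award plus costs: $1,856,030 + $185,603 = $2,041,633

$2,041,633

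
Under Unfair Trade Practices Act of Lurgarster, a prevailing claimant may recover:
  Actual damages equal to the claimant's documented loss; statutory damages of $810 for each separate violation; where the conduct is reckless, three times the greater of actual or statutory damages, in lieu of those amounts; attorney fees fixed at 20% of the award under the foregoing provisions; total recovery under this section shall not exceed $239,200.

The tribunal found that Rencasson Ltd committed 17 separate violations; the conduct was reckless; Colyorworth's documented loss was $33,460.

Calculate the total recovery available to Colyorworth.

Statutory damages: 17 × $810 = $13,770
Greater of actual damages ($33,460) or statutory damages ($13,770): $33,460
Trebled: 3 × $33,460 = $100,380
Attorney fees: 20% of $100,380 = $20,076
Total before cap: $100,380 + $20,076 = $120,456
Cap at $239,200: $120,456 is within the cap, no reduction.

$120,456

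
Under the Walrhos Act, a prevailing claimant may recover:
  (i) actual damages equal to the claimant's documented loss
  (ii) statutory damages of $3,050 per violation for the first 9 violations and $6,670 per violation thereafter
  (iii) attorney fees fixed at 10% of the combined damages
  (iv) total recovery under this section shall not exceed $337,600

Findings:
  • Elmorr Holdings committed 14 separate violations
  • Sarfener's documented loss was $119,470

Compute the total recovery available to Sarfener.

$198,297

First 9 violations: 9 × $3,050 = $27,450
Remaining violations: (14 − 9) × $6,670 = $33,350
Statutory damages: $27,450 + $33,350 = $60,800
Combined damages: $119,470 + $60,800 = $180,270
Attorney fees: 10% of $180,270 = $18,027
Total before cap: $180,270 + $18,027 = $198,297
Cap at $337,600: $198,297 is within the cap, no reduction.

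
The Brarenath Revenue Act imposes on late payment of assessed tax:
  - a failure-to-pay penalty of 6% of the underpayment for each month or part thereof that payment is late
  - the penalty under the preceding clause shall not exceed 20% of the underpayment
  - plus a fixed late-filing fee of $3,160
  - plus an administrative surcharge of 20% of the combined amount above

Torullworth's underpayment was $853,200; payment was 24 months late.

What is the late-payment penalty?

$208,560

Accrued rate: 6% × 24 = 144%, capped at 20% → 20%
Failure-to-pay penalty: 20% of $853,200 = $170,640
Penalty before surcharge: $170,640 + $3,160 = $173,800
Administrative surcharge: 20% of $173,800 = $34,760
Total penalty: $173,800 + $34,760 = $208,560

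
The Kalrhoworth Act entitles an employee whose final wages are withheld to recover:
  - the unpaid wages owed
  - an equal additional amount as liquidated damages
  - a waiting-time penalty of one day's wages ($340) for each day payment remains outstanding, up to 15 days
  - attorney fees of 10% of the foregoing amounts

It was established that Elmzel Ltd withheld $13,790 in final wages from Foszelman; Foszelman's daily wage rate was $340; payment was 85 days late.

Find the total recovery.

$35,948

Liquidated damages (equal amount): $13,790
Penalty days: min(85, 15) = 15
Waiting-time penalty: 15 × $340 = $5,100
Subtotal: $13,790 + $13,790 + $5,100 = $32,680
Attorney fees: 10% of $32,680 = $3,268
Total award: $32,680 + $3,268 = $35,948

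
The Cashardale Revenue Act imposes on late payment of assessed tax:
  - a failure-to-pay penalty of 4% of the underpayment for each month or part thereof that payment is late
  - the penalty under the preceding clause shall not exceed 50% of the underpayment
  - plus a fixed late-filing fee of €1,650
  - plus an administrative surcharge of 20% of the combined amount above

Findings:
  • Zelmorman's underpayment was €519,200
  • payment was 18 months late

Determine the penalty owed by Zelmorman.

€313,500

Accrued rate: 4% × 18 = 72%, capped at 50% → 50%
Failure-to-pay penalty: 50% of €519,200 = €259,600
Penalty before surcharge: €259,600 + €1,650 = €261,250
Administrative surcharge: 20% of €261,250 = €52,250
Total penalty: €261,250 + €52,250 = €313,500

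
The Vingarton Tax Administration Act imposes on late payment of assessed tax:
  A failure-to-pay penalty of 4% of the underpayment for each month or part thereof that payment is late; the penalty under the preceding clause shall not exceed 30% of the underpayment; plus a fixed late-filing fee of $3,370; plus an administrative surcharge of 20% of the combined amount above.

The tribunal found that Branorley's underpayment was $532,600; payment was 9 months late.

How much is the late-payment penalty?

Accrued rate: 4% × 9 = 36%, capped at 30% → 30%
Failure-to-pay penalty: 30% of $532,600 = $159,780
Penalty before surcharge: $159,780 + $3,370 = $163,150
Administrative surcharge: 20% of $163,150 = $32,630
Total penalty: $163,150 + $32,630 = $195,780

Penalty: $195,780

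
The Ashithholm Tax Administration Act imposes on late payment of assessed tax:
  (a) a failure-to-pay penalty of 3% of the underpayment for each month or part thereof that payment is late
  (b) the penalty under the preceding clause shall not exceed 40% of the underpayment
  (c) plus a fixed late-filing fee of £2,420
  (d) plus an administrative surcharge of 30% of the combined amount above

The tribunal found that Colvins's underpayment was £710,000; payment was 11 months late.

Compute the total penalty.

Accrued rate: 3% × 11 = 33%, capped at 40% → 33%
Failure-to-pay penalty: 33% of £710,000 = £234,300
Penalty before surcharge: £234,300 + £2,420 = £236,720
Administrative surcharge: 30% of £236,720 = £71,016
Total penalty: £236,720 + £71,016 = £307,736

Penalty: £307,736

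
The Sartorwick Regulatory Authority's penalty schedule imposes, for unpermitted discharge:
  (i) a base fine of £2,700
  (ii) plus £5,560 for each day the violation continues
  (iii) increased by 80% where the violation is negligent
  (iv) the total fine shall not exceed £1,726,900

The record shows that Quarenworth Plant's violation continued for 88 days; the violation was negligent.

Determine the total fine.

Civil penalty: £885,564

Per-day component: 88 × £5,560 = £489,280
Base plus per-day: £2,700 + £489,280 = £491,980
Enhancement: 80% of £491,980 = £393,584
Enhanced fine: £491,980 + £393,584 = £885,564
Cap at £1,726,900: £885,564 is within the cap, no reduction.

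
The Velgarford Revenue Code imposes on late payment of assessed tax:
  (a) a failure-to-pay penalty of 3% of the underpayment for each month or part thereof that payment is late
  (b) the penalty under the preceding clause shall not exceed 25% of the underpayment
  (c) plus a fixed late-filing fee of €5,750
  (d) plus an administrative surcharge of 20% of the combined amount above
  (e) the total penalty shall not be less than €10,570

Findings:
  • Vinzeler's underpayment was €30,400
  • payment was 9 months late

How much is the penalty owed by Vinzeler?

Accrued rate: 3% × 9 = 27%, capped at 25% → 25%
Failure-to-pay penalty: 25% of €30,400 = €7,600
Penalty before surcharge: €7,600 + €5,750 = €13,350
Administrative surcharge: 20% of €13,350 = €2,670
Total penalty: €13,350 + €2,670 = €16,020
Minimum €10,570: €16,020 meets the minimum, no increase.

€16,020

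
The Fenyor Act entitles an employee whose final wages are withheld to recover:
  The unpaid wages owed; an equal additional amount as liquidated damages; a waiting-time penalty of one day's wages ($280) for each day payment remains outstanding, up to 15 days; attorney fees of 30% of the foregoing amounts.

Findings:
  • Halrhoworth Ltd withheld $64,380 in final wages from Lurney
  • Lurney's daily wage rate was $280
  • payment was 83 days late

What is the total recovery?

Liquidated damages (equal amount): $64,380
Penalty days: min(83, 15) = 15
Waiting-time penalty: 15 × $280 = $4,200
Subtotal: $64,380 + $64,380 + $4,200 = $132,960
Attorney fees: 30% of $132,960 = $39,888
Total award: $132,960 + $39,888 = $172,848

$172,848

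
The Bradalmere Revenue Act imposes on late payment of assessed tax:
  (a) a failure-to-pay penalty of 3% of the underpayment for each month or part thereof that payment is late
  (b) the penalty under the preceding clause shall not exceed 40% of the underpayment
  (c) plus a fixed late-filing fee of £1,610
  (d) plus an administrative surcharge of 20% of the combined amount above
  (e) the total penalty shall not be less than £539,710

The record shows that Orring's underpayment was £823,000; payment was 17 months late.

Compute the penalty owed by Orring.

Accrued rate: 3% × 17 = 51%, capped at 40% → 40%
Failure-to-pay penalty: 40% of £823,000 = £329,200
Penalty before surcharge: £329,200 + £1,610 = £330,810
Administrative surcharge: 20% of £330,810 = £66,162
Total penalty: £330,810 + £66,162 = £396,972
Minimum £539,710: £396,972 is below the minimum → £539,710

£539,710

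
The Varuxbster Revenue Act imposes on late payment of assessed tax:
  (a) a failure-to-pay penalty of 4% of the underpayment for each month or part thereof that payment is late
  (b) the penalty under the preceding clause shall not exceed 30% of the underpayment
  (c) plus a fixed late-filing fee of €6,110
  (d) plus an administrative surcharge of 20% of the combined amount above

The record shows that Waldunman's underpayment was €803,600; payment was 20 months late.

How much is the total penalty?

Accrued rate: 4% × 20 = 80%, capped at 30% → 30%
Failure-to-pay penalty: 30% of €803,600 = €241,080
Penalty before surcharge: €241,080 + €6,110 = €247,190
Administrative surcharge: 20% of €247,190 = €49,438
Total penalty: €247,190 + €49,438 = €296,628

€296,628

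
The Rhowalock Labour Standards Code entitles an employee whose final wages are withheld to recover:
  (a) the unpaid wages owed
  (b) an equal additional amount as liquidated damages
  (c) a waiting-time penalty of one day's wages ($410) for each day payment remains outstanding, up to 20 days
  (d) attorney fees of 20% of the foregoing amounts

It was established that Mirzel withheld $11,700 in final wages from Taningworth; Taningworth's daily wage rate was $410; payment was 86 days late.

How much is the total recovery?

$37,920

Liquidated damages (equal amount): $11,700
Penalty days: min(86, 20) = 20
Waiting-time penalty: 20 × $410 = $8,200
Subtotal: $11,700 + $11,700 + $8,200 = $31,600
Attorney fees: 20% of $31,600 = $6,320
Total award: $31,600 + $6,320 = $37,920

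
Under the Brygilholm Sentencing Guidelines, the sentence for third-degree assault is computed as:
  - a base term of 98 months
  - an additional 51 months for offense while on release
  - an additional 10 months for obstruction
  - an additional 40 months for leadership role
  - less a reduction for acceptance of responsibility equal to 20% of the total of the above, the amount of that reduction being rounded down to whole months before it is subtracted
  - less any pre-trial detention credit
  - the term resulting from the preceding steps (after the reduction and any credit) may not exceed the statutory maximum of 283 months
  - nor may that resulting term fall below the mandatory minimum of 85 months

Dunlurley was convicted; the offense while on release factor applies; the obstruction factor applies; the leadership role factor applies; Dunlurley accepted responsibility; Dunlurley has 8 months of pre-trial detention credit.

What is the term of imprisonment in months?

Offense while on release enhancement: +51 months
Obstruction enhancement: +10 months
Leadership role enhancement: +40 months
Adjusted term: 98 months + 51 months + 10 months + 40 months = 199 months
Acceptance of responsibility reduction: 20% of 199 months = 39 months (rounded down)
After reduction: 199 − 39 = 160 months
Less pre-trial detention credit: 160 months − 8 months = 152 months
Cap at 283 months: 152 months is within the cap, no reduction.
Minimum 85 months: 152 months meets the minimum, no increase.

152 months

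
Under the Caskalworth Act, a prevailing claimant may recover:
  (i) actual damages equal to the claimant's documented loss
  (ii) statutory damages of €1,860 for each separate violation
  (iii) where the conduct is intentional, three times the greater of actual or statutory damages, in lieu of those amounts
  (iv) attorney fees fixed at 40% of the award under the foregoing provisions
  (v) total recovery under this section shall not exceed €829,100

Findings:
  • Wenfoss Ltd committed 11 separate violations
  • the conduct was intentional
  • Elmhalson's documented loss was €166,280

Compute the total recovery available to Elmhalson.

Statutory damages: 11 × €1,860 = €20,460
Greater of actual damages (€166,280) or statutory damages (€20,460): €166,280
Trebled: 3 × €166,280 = €498,840
Attorney fees: 40% of €498,840 = €199,536
Total before cap: €498,840 + €199,536 = €698,376
Cap at €829,100: €698,376 is within the cap, no reduction.

Total recovery: €698,376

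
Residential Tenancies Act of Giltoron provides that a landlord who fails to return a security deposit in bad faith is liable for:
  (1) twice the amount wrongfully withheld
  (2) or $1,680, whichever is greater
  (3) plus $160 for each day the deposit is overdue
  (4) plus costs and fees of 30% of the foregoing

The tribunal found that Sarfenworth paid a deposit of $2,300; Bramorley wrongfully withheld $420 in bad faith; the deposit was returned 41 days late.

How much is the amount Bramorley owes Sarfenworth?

Doubled: 2 × $420 = $840
Minimum $1,680: $840 is below the minimum → $1,680
Late-return penalty: 41 × $160 = $6,560
Damages plus late penalty: $1,680 + $6,560 = $8,240
Costs and fees: 30% of $8,240 = $2,472
Total recovery: $8,240 + $2,472 = $10,712

Recovery: $10,712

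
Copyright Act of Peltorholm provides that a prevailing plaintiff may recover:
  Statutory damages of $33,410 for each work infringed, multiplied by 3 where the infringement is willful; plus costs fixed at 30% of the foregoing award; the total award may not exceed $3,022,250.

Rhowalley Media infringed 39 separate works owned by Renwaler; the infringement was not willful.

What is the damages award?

$1,693,887

Statutory damages: 39 × $33,410 = $1,302,990
Infringement not willful: no ×3 enhancement.
Costs: 30% of $1,302,990 = $390,897
Award plus costs: $1,302,990 + $390,897 = $1,693,887
Cap at $3,022,250: $1,693,887 is within the cap, no reduction.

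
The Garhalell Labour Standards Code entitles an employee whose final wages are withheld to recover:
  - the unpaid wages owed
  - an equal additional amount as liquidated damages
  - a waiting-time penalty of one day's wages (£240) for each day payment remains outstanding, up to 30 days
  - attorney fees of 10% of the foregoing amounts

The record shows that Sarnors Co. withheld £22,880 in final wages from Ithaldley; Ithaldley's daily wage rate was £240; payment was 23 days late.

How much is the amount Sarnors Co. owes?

Total award: £56,408

Liquidated damages (equal amount): £22,880
Penalty days: min(23, 30) = 23
Waiting-time penalty: 23 × £240 = £5,520
Subtotal: £22,880 + £22,880 + £5,520 = £51,280
Attorney fees: 10% of £51,280 = £5,128
Total award: £51,280 + £5,128 = £56,408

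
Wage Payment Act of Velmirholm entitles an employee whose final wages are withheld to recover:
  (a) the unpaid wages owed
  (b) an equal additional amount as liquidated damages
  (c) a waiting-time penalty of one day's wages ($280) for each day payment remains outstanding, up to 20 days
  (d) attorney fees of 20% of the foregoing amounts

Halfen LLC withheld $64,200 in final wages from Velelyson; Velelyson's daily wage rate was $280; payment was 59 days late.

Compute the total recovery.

$160,800

Liquidated damages (equal amount): $64,200
Penalty days: min(59, 20) = 20
Waiting-time penalty: 20 × $280 = $5,600
Subtotal: $64,200 + $64,200 + $5,600 = $134,000
Attorney fees: 20% of $134,000 = $26,800
Total award: $134,000 + $26,800 = $160,800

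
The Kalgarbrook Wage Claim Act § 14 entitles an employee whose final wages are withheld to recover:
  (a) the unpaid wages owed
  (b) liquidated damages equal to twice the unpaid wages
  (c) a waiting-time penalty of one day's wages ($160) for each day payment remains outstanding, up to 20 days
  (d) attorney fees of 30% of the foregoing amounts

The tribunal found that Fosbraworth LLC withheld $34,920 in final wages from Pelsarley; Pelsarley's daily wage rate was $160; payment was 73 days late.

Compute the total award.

Doubled: 2 × $34,920 = $69,840
Penalty days: min(73, 20) = 20
Waiting-time penalty: 20 × $160 = $3,200
Subtotal: $34,920 + $69,840 + $3,200 = $107,960
Attorney fees: 30% of $107,960 = $32,388
Total award: $107,960 + $32,388 = $140,348

Total award: $140,348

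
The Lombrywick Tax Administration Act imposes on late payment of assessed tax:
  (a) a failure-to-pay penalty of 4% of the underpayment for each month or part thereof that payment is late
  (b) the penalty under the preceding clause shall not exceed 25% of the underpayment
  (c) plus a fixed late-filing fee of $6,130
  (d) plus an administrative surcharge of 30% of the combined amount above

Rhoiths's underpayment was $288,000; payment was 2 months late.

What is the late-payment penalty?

Accrued rate: 4% × 2 = 8%, capped at 25% → 8%
Failure-to-pay penalty: 8% of $288,000 = $23,040
Penalty before surcharge: $23,040 + $6,130 = $29,170
Administrative surcharge: 30% of $29,170 = $8,751
Total penalty: $29,170 + $8,751 = $37,921

$37,921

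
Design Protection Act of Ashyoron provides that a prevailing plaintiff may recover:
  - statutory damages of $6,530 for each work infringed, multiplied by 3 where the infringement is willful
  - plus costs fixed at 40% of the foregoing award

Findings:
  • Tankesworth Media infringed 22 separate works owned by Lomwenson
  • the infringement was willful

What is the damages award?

Award: $603,372

Statutory damages: 22 × $6,530 = $143,660
Trebled: 3 × $143,660 = $430,980
Costs: 40% of $430,980 = $172,392
Award plus costs: $430,980 + $172,392 = $603,372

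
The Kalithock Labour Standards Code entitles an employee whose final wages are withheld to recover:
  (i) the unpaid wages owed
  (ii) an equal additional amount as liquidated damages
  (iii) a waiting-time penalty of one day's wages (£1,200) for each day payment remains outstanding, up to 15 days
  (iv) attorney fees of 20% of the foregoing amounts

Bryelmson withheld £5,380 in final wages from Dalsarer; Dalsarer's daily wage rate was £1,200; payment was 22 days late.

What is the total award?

£34,512

Liquidated damages (equal amount): £5,380
Penalty days: min(22, 15) = 15
Waiting-time penalty: 15 × £1,200 = £18,000
Subtotal: £5,380 + £5,380 + £18,000 = £28,760
Attorney fees: 20% of £28,760 = £5,752
Total award: £28,760 + £5,752 = £34,512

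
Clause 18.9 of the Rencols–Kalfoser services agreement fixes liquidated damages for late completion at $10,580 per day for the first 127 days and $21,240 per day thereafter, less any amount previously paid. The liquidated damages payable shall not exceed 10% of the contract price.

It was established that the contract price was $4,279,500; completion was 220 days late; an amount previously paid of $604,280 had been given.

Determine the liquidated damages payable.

$427,950

First 127 days: 127 × $10,580 = $1,343,660
Remaining days: (220 − 127) × $21,240 = $1,975,320
Accrued per-day damages: $1,343,660 + $1,975,320 = $3,318,980
Less amount previously paid: $3,318,980 − $604,280 = $2,714,700
Cap: 10% of $4,279,500 = $427,950
Cap at $427,950: $2,714,700 exceeds the cap → $427,950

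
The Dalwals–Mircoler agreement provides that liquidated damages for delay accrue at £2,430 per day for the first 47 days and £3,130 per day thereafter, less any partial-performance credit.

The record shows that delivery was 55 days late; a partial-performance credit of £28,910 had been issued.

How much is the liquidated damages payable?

First 47 days: 47 × £2,430 = £114,210
Remaining days: (55 − 47) × £3,130 = £25,040
Accrued per-day damages: £114,210 + £25,040 = £139,250
Less partial-performance credit: £139,250 − £28,910 = £110,340

£110,340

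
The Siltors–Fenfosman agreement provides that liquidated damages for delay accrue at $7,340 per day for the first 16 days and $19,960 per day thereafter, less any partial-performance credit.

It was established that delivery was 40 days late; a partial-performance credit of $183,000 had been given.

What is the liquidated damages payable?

First 16 days: 16 × $7,340 = $117,440
Remaining days: (40 − 16) × $19,960 = $479,040
Accrued per-day damages: $117,440 + $479,040 = $596,480
Less partial-performance credit: $596,480 − $183,000 = $413,480

$413,480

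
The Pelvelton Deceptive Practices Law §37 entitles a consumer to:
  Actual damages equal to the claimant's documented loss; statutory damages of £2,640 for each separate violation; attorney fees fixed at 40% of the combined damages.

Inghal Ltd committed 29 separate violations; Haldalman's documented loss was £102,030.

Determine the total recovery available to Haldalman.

Statutory damages: 29 × £2,640 = £76,560
Combined damages: £102,030 + £76,560 = £178,590
Attorney fees: 40% of £178,590 = £71,436
Total recovery: £178,590 + £71,436 = £250,026

Total recovery: £250,026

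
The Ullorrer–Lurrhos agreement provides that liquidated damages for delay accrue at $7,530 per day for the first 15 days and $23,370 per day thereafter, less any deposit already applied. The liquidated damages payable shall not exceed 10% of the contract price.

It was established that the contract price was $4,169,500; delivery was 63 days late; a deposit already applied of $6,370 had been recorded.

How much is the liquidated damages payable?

First 15 days: 15 × $7,530 = $112,950
Remaining days: (63 − 15) × $23,370 = $1,121,760
Accrued per-day damages: $112,950 + $1,121,760 = $1,234,710
Less deposit already applied: $1,234,710 − $6,370 = $1,228,340
Cap: 10% of $4,169,500 = $416,950
Cap at $416,950: $1,228,340 exceeds the cap → $416,950

$416,950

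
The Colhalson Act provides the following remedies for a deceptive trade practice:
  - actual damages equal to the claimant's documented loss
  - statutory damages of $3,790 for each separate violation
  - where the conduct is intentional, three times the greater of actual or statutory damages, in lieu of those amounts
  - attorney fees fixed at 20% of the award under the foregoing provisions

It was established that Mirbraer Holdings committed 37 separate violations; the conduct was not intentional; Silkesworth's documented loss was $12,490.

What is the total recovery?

$183,264

Statutory damages: 37 × $3,790 = $140,230
Conduct not intentional: the in-lieu enhancement does not apply.
Actual plus statutory damages: $12,490 + $140,230 = $152,720
Attorney fees: 20% of $152,720 = $30,544
Total recovery: $152,720 + $30,544 = $183,264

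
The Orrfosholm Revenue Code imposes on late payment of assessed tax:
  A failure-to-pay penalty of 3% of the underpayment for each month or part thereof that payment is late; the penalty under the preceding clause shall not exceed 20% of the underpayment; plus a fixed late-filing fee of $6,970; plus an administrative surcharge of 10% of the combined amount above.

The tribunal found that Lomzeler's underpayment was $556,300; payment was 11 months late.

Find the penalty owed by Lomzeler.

$130,053

Accrued rate: 3% × 11 = 33%, capped at 20% → 20%
Failure-to-pay penalty: 20% of $556,300 = $111,260
Penalty before surcharge: $111,260 + $6,970 = $118,230
Administrative surcharge: 10% of $118,230 = $11,823
Total penalty: $118,230 + $11,823 = $130,053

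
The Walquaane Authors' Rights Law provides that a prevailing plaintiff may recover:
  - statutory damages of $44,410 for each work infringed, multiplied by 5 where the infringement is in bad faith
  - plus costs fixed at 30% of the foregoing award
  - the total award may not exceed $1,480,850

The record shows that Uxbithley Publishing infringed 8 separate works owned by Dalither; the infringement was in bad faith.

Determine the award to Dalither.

$1,480,850

Statutory damages: 8 × $44,410 = $355,280
Multiplied by 5: 5 × $355,280 = $1,776,400
Costs: 30% of $1,776,400 = $532,920
Award plus costs: $1,776,400 + $532,920 = $2,309,320
Cap at $1,480,850: $2,309,320 exceeds the cap → $1,480,850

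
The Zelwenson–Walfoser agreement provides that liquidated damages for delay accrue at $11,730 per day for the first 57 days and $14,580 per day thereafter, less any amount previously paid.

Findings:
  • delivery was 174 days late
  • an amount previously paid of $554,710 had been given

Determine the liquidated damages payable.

First 57 days: 57 × $11,730 = $668,610
Remaining days: (174 − 57) × $14,580 = $1,705,860
Accrued per-day damages: $668,610 + $1,705,860 = $2,374,470
Less amount previously paid: $2,374,470 − $554,710 = $1,819,760

$1,819,760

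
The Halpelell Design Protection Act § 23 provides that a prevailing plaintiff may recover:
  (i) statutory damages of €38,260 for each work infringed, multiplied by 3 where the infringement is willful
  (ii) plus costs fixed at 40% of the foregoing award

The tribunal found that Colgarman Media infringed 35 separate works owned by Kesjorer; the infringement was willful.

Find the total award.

Statutory damages: 35 × €38,260 = €1,339,100
Trebled: 3 × €1,339,100 = €4,017,300
Costs: 40% of €4,017,300 = €1,606,920
Award plus costs: €4,017,300 + €1,606,920 = €5,624,220

€5,624,220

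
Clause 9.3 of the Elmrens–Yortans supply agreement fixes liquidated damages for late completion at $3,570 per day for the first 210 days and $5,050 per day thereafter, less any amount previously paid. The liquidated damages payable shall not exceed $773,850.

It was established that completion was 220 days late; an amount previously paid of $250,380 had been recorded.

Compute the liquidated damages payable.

First 210 days: 210 × $3,570 = $749,700
Remaining days: (220 − 210) × $5,050 = $50,500
Accrued per-day damages: $749,700 + $50,500 = $800,200
Less amount previously paid: $800,200 − $250,380 = $549,820
Cap at $773,850: $549,820 is within the cap, no reduction.

$549,820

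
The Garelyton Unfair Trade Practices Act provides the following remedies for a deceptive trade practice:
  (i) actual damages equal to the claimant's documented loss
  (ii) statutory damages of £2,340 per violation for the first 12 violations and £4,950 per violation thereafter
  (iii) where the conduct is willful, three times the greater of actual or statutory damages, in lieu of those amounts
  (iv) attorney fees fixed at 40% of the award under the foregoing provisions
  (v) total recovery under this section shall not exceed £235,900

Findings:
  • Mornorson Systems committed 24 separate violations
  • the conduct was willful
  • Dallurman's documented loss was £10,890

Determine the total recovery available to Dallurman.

First 12 violations: 12 × £2,340 = £28,080
Remaining violations: (24 − 12) × £4,950 = £59,400
Statutory damages: £28,080 + £59,400 = £87,480
Greater of actual damages (£10,890) or statutory damages (£87,480): £87,480
Trebled: 3 × £87,480 = £262,440
Attorney fees: 40% of £262,440 = £104,976
Total before cap: £262,440 + £104,976 = £367,416
Cap at £235,900: £367,416 exceeds the cap → £235,900

£235,900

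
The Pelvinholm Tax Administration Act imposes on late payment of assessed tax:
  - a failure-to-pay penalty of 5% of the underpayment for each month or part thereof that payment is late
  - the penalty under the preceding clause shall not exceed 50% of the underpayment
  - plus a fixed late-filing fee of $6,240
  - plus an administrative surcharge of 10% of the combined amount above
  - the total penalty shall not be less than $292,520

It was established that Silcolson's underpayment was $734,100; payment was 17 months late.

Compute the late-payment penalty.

$410,619

Accrued rate: 5% × 17 = 85%, capped at 50% → 50%
Failure-to-pay penalty: 50% of $734,100 = $367,050
Penalty before surcharge: $367,050 + $6,240 = $373,290
Administrative surcharge: 10% of $373,290 = $37,329
Total penalty: $373,290 + $37,329 = $410,619
Minimum $292,520: $410,619 meets the minimum, no increase.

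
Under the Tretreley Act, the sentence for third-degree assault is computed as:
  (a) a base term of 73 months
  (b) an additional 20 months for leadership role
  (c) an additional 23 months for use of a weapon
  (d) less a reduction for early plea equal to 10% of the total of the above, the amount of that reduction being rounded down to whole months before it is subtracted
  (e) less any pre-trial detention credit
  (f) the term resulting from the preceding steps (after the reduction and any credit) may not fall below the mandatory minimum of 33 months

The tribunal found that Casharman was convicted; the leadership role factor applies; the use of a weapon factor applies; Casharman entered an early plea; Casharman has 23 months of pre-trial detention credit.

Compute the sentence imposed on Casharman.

82 months

Leadership role enhancement: +20 months
Use of a weapon enhancement: +23 months
Adjusted term: 73 months + 20 months + 23 months = 116 months
Early plea reduction: 10% of 116 months = 11 months (rounded down)
After reduction: 116 − 11 = 105 months
Less pre-trial detention credit: 105 months − 23 months = 82 months
Minimum 33 months: 82 months meets the minimum, no increase.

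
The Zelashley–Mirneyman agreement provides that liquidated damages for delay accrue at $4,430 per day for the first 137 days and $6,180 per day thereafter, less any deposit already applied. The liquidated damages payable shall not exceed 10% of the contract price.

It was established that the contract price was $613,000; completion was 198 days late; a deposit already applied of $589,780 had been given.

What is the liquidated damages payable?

First 137 days: 137 × $4,430 = $606,910
Remaining days: (198 − 137) × $6,180 = $376,980
Accrued per-day damages: $606,910 + $376,980 = $983,890
Less deposit already applied: $983,890 − $589,780 = $394,110
Cap: 10% of $613,000 = $61,300
Cap at $61,300: $394,110 exceeds the cap → $61,300

Liquidated damages: $61,300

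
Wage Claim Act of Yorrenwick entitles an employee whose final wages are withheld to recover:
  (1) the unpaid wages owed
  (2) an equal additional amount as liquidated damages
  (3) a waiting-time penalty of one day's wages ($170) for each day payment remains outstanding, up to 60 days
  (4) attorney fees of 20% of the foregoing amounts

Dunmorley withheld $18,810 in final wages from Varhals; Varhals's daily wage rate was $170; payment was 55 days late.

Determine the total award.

Liquidated damages (equal amount): $18,810
Penalty days: min(55, 60) = 55
Waiting-time penalty: 55 × $170 = $9,350
Subtotal: $18,810 + $18,810 + $9,350 = $46,970
Attorney fees: 20% of $46,970 = $9,394
Total award: $46,970 + $9,394 = $56,364

Total award: $56,364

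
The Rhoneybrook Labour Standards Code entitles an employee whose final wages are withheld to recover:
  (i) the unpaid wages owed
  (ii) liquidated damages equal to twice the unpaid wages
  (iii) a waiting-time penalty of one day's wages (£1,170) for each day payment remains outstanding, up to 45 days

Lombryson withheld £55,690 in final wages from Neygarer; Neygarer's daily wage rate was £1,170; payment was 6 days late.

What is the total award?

£174,090

Doubled: 2 × £55,690 = £111,380
Penalty days: min(6, 45) = 6
Waiting-time penalty: 6 × £1,170 = £7,020
Total award: £55,690 + £111,380 + £7,020 = £174,090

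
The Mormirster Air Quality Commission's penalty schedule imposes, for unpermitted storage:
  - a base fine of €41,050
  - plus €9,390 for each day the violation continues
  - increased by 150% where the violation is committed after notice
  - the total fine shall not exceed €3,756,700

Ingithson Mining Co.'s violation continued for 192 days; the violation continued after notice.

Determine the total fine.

Per-day component: 192 × €9,390 = €1,802,880
Base plus per-day: €41,050 + €1,802,880 = €1,843,930
Enhancement: 150% of €1,843,930 = €2,765,895
Enhanced fine: €1,843,930 + €2,765,895 = €4,609,825
Cap at €3,756,700: €4,609,825 exceeds the cap → €3,756,700

€3,756,700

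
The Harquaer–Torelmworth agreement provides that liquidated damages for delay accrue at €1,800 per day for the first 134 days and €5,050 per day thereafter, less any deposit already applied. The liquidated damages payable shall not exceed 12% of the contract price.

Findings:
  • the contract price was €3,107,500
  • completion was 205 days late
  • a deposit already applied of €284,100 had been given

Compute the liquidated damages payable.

€315,650

First 134 days: 134 × €1,800 = €241,200
Remaining days: (205 − 134) × €5,050 = €358,550
Accrued per-day damages: €241,200 + €358,550 = €599,750
Less deposit already applied: €599,750 − €284,100 = €315,650
Cap: 12% of €3,107,500 = €372,900
Cap at €372,900: €315,650 is within the cap, no reduction.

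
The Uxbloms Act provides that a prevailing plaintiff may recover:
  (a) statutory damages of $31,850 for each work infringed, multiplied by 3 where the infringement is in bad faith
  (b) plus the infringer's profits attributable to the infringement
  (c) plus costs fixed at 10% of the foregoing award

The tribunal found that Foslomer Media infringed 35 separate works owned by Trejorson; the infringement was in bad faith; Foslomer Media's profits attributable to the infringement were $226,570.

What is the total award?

$3,927,902

Statutory damages: 35 × $31,850 = $1,114,750
Trebled: 3 × $1,114,750 = $3,344,250
Combined award: $3,344,250 + $226,570 = $3,570,820
Costs: 10% of $3,570,820 = $357,082
Award plus costs: $3,570,820 + $357,082 = $3,927,902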